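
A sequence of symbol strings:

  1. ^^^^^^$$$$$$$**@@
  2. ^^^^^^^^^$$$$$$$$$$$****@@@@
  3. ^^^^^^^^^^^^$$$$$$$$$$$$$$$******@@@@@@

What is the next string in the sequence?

Each string has the form ^^{3n} $^{4n-1} *^{2n-2} @^{2n-2}, where the shown terms are n = 2, 3, 4.
At n = 5 the blocks have lengths 15, 19, 8, 8.

^^^^^^^^^^^^^^^$$$$$$$$$$$$$$$$$$$********@@@@@@@@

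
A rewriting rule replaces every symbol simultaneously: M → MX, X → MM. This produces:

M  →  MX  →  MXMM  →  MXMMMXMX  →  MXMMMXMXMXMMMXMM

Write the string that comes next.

φ(MXMMMXMXMXMMMXMM) expands symbol-by-symbol to MX MM MX MX MX MM MX MM MX MM MX MX MX MM MX MX; joining the 16 pieces gives the next term.

MXMMMXMXMXMMMXMMMXMMMXMXMXMMMXMX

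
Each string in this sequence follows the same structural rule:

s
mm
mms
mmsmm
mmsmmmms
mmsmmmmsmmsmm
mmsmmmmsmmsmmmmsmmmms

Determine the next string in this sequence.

Each term (from the third on) is the previous term followed by the one before it: term 3 = mm·s = mms.
Continuing: mmsmmmmsmmsmmmmsmmmms · mmsmmmmsmmsmm gives term 8.

mmsmmmmsmmsmmmmsmmmmsmmsmmmmsmmsmm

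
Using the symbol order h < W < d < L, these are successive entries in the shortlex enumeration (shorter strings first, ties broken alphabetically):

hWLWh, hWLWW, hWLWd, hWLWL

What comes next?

Find the rightmost character of hWLWL below L, bump it to the next letter, and reset everything to its right to h.

hWLdh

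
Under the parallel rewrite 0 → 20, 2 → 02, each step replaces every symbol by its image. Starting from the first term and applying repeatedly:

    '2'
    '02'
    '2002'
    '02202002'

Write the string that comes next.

Apply φ to 02202002 symbol by symbol: 0→20, 2→02, 2→02, 0→20, 2→02, 0→20, 0→20, 2→02; joined: 20 02 02 20 02 20 20 02.

2002022002202002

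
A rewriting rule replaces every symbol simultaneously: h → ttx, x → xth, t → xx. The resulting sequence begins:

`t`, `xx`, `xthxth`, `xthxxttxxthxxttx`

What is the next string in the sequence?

Rewriting the 16 symbols of xthxxttxxthxxttx one by one yields xth xx ttx xth xth xx xx xth xth xx ttx xth xth xx xx xth; concatenated:

xthxxttxxthxthxxxxxthxthxxttxxthxthxxxxxth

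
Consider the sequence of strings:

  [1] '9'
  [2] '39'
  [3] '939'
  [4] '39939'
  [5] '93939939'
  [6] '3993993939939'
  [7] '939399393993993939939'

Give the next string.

3993993939939939399393993993939939

This is a Fibonacci-style word recurrence s(k) = s(k−2)·s(k−1): e.g. 9·39 = 939.
So term 8 is 3993993939939·939399393993993939939.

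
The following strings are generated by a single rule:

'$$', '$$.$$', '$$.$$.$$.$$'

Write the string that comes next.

s(k+1) = s(k)·.·s(k) — each term doubles the last with '.' between the halves.
One more doubling of $$.$$.$$.$$ gives the answer.

$$.$$.$$.$$.$$.$$.$$.$$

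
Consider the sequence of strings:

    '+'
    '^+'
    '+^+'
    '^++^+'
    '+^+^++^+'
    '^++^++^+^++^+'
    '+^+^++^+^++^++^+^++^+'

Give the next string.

From term 3 onward, concatenate the second-to-last term with the last: +·^+ = +^+, ^+·+^+ = ^++^+, …
So term 8 is ^++^++^+^++^+·+^+^++^+^++^++^+^++^+.

^++^++^+^++^++^+^++^+^++^++^+^++^+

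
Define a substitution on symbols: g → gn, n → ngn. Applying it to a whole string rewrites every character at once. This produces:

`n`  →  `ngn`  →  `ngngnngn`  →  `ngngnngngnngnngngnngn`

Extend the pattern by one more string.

φ(ngngnngngnngnngngnngn) expands symbol-by-symbol to ngn gn ngn gn ngn ngn gn ngn gn ngn ngn gn ngn ngn gn ngn gn ngn ngn gn ngn; joining the 21 pieces gives the next term.

ngngnngngnngnngngnngngnngnngngnngnngngnngngnngnngngnngn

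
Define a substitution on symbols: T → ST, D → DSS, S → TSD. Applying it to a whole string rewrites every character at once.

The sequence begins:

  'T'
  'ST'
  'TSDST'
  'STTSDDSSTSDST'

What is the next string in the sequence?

Rewriting the 13 symbols of STTSDDSSTSDST one by one yields TSD ST ST TSD DSS DSS TSD TSD ST TSD DSS TSD ST; concatenated:

TSDSTSTTSDDSSDSSTSDTSDSTTSDDSSTSDST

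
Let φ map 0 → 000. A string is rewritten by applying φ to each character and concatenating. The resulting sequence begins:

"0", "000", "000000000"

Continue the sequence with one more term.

000000000000000000000000000

Rewriting each symbol of 000000000: 0→000, 0→000, 0→000, 0→000, 0→000, 0→000, 0→000, 0→000, 0→000, which concatenates to 000 000 000 000 000 000 000 000 000.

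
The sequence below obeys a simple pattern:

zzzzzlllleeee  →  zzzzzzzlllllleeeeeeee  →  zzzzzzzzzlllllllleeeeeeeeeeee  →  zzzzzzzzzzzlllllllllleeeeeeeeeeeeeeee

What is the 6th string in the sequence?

zzzzzzzzzzzzzzzlllllllllllllleeeeeeeeeeeeeeeeeeeeeeee

Each string has the form z^{2n+3} l^{2n+2} e^{4n} (n = 1, 2, …).
Setting n = 6 gives 15, 14, 24 characters in each block.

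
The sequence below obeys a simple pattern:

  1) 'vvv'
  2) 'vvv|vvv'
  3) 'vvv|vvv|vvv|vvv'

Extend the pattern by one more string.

vvv|vvv|vvv|vvv|vvv|vvv|vvv|vvv

Each string is two copies of the previous one joined by '|'.
So the next term is two copies of vvv|vvv|vvv|vvv with '|' between the halves.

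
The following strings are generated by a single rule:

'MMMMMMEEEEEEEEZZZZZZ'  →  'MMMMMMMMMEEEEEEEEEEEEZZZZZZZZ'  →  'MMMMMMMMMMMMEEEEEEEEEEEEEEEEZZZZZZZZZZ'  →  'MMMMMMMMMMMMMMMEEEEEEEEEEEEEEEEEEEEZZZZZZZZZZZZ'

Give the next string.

MMMMMMMMMMMMMMMMMMEEEEEEEEEEEEEEEEEEEEEEEEZZZZZZZZZZZZZZ

Term n consists of 3n M's, followed by 4n E's, followed by 2n+2 Z's, where the shown terms are n = 2, 3, 4, 5.
Setting n = 6 gives 18, 24, 14 characters in each block.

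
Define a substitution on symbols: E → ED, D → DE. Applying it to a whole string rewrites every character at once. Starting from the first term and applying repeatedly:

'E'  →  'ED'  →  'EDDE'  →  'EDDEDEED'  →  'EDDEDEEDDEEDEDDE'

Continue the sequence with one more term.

Rewriting the 16 symbols of EDDEDEEDDEEDEDDE one by one yields ED DE DE ED DE ED ED DE DE ED ED DE ED DE DE ED; concatenated:

EDDEDEEDDEEDEDDEDEEDEDDEEDDEDEED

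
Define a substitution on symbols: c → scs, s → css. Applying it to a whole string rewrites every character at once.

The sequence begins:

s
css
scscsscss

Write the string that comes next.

Apply φ to scscsscss symbol by symbol: s→css, c→scs, s→css, c→scs, s→css, s→css, c→scs, s→css, s→css; joined: css scs css scs css css scs css css.

cssscscssscscsscssscscsscss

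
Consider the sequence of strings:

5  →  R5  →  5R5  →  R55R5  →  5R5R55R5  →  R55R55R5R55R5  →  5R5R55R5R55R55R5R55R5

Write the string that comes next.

R55R55R5R55R55R5R55R5R55R55R5R55R5

Each term (from the third on) is the two preceding terms concatenated in order: term 3 = 5·R5 = 5R5.
So term 8 is R55R55R5R55R5·5R5R55R5R55R55R5R55R5.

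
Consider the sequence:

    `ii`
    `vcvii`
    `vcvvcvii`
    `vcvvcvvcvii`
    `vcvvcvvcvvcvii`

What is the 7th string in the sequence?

vcvvcvvcvvcvvcvvcvii

The strings grow by a fixed prefix vcv each time.
From vcvvcvvcvvcvii, 2 further steps: vcvvcvvcvvcvii → vcvvcvvcvvcvvcvii → (answer).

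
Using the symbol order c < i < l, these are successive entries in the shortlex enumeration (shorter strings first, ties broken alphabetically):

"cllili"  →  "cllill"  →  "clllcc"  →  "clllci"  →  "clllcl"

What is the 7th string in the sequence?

clllii

Stepping forward 2 times from clllcl: clllcl → clllic, then the target.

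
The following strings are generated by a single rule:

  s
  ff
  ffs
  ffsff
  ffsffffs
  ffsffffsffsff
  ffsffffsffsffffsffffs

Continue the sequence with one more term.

Each term (from the third on) is the previous term followed by the one before it: term 3 = ff·s = ffs.
The next term joins ffsffffsffsffffsffffs and ffsffffsffsff.

ffsffffsffsffffsffffsffsffffsffsff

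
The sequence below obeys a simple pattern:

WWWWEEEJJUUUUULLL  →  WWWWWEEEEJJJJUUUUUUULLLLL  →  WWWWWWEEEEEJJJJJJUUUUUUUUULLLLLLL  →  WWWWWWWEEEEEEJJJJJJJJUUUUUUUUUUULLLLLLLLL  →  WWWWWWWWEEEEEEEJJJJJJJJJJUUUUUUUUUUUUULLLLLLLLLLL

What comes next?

WWWWWWWWWEEEEEEEEJJJJJJJJJJJJUUUUUUUUUUUUUUULLLLLLLLLLLLL

Reading off run lengths: W runs 4, 5, 6, 7, 8; E runs 3, 4, 5, 6, 7; J runs 2, 4, 6, 8, 10; U runs 5, 7, 9, 11, 13; L runs 3, 5, 7, 9, 11 — each is linear in n (n = 1, 2, …).
At n = 6 the blocks have lengths 9, 8, 12, 15, 13.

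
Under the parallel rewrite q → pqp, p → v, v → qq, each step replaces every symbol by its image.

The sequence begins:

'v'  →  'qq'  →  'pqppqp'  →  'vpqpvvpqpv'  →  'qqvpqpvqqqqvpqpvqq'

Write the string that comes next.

Replace each of the 18 characters of qqvpqpvqqqqvpqpvqq in place — pqp pqp qq v pqp v qq pqp pqp pqp pqp qq v pqp v qq pqp pqp — and concatenate.

pqppqpqqvpqpvqqpqppqppqppqpqqvpqpvqqpqppqp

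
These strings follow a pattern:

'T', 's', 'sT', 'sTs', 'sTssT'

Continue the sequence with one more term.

sTssTsTs

This is a Fibonacci-style word recurrence s(k) = s(k−1)·s(k−2): e.g. s·T = sT.
The next term joins sTssT and sTs.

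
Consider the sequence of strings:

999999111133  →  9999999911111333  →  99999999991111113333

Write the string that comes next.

Reading off run lengths: 9 runs 6, 8, 10; 1 runs 4, 5, 6; 3 runs 2, 3, 4 — each is linear in n, where the shown terms are n = 3, 4, 5.
For the next term, n = 6, so the run lengths are 12, 7, 5.

999999999999111111133333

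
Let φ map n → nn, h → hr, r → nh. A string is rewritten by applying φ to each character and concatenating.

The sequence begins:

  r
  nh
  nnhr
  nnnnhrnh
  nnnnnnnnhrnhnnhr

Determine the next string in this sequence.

nnnnnnnnnnnnnnnnhrnhnnhrnnnnhrnh

Applying the rule to each of the 16 symbols of nnnnnnnnhrnhnnhr gives the pieces nn nn nn nn nn nn nn nn hr nh nn hr nn nn hr nh, which concatenate to the answer.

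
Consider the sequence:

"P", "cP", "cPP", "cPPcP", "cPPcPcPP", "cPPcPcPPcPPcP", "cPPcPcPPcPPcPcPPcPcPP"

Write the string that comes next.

This is a Fibonacci-style word recurrence s(k) = s(k−1)·s(k−2): e.g. cP·P = cPP.
The next term joins cPPcPcPPcPPcPcPPcPcPP and cPPcPcPPcPPcP.

cPPcPcPPcPPcPcPPcPcPPcPPcPcPPcPPcP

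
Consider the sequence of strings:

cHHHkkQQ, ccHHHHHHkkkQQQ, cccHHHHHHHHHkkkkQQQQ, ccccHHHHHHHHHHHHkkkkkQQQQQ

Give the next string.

Each string has the form c^{n} H^{3n} k^{n+1} Q^{n+1} (n = 1, 2, …).
For the next term, n = 5, so the run lengths are 5, 15, 6, 6.

cccccHHHHHHHHHHHHHHHkkkkkkQQQQQQ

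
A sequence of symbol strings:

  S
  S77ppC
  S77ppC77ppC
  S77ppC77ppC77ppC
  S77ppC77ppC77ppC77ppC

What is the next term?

Each term is the previous one with 77ppC appended.
So the next term is S77ppC77ppC77ppC77ppC·77ppC.

S77ppC77ppC77ppC77ppC77ppC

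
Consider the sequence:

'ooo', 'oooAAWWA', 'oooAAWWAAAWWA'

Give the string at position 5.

oooAAWWAAAWWAAAWWAAAWWA

Every step adds AAWWA to the end: s(k+1) = s(k)·AAWWA.
From oooAAWWAAAWWA, 2 further steps: oooAAWWAAAWWA → oooAAWWAAAWWAAAWWA → (answer).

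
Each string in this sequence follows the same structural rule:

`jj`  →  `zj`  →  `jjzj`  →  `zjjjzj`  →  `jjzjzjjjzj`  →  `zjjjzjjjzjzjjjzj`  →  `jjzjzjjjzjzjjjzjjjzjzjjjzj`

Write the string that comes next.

From term 3 onward, concatenate the second-to-last term with the last: jj·zj = jjzj, zj·jjzj = zjjjzj, …
So term 8 is zjjjzjjjzjzjjjzj·jjzjzjjjzjzjjjzjjjzjzjjjzj.

zjjjzjjjzjzjjjzjjjzjzjjjzjzjjjzjjjzjzjjjzj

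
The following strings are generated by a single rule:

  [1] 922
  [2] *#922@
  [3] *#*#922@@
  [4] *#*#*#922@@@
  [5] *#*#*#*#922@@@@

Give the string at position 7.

Each term wraps the previous one in *# on the left and @ on the right.
From *#*#*#*#922@@@@, 2 further steps: *#*#*#*#922@@@@ → *#*#*#*#*#922@@@@@ → (answer).

*#*#*#*#*#*#922@@@@@@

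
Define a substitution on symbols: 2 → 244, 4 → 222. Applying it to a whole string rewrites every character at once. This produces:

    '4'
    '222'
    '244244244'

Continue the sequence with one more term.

244222222244222222244222222

Apply φ to 244244244 symbol by symbol: 2→244, 4→222, 4→222, 2→244, 4→222, 4→222, 2→244, 4→222, 4→222; joined: 244 222 222 244 222 222 244 222 222.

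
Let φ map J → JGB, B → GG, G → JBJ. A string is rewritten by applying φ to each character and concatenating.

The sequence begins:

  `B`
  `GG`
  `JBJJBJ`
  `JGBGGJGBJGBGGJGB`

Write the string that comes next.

JGBJBJGGJBJJBJJGBJBJGGJGBJBJGGJBJJBJJGBJBJGG

φ(JGBGGJGBJGBGGJGB) expands symbol-by-symbol to JGB JBJ GG JBJ JBJ JGB JBJ GG JGB JBJ GG JBJ JBJ JGB JBJ GG; joining the 16 pieces gives the next term.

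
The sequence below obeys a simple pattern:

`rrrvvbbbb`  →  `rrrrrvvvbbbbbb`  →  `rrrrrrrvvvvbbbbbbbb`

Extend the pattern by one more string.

Reading off run lengths: r runs 3, 5, 7; v runs 2, 3, 4; b runs 4, 6, 8 — each is linear in n, where the shown terms are n = 2, 3, 4.
Setting n = 5 gives 9, 5, 10 characters in each block.

rrrrrrrrrvvvvvbbbbbbbbbb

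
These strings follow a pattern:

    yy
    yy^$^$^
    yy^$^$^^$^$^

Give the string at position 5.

Each term is the previous one with ^$^$^ appended.
From yy^$^$^^$^$^, 2 further steps: yy^$^$^^$^$^ → yy^$^$^^$^$^^$^$^ → (answer).

yy^$^$^^$^$^^$^$^^$^$^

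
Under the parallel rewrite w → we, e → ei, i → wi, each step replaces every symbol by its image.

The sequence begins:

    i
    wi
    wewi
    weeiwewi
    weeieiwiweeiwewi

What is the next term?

Rewriting the 16 symbols of weeieiwiweeiwewi one by one yields we ei ei wi ei wi we wi we ei ei wi we ei we wi; concatenated:

weeieiwieiwiwewiweeieiwiweeiwewi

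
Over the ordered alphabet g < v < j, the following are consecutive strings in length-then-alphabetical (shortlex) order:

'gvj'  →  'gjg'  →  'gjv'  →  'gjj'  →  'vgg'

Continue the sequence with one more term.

vgv

Treat vgg as a base-3 numeral over the given alphabet and add one, carrying through any trailing j's.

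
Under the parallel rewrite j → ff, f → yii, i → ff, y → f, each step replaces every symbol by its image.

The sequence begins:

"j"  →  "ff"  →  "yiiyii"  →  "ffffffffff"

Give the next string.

Apply φ to ffffffffff symbol by symbol: f→yii, f→yii, f→yii, f→yii, f→yii, f→yii, f→yii, f→yii, f→yii, f→yii; joined: yii yii yii yii yii yii yii yii yii yii.

yiiyiiyiiyiiyiiyiiyiiyiiyiiyii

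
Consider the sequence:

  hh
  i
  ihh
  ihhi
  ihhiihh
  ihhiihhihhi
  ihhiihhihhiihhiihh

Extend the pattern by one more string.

This is a Fibonacci-style word recurrence s(k) = s(k−1)·s(k−2): e.g. i·hh = ihh.
The next term joins ihhiihhihhiihhiihh and ihhiihhihhi.

ihhiihhihhiihhiihhihhiihhihhi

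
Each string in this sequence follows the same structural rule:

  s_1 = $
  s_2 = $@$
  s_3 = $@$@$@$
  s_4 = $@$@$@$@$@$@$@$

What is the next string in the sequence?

Every step duplicates the string with '@' between the halves.
Doubling $@$@$@$@$@$@$@$ with '@' between the halves:

$@$@$@$@$@$@$@$@$@$@$@$@$@$@$@$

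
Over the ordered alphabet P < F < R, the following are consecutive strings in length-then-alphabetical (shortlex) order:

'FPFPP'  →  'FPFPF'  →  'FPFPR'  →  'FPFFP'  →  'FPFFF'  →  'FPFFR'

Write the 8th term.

Stepping forward 2 times from FPFFR: FPFFR → FPFRP, then the target.

FPFRF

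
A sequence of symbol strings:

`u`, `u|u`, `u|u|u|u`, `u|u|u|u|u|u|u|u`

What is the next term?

u|u|u|u|u|u|u|u|u|u|u|u|u|u|u|u

Every step duplicates the string with '|' between the halves.
One more doubling of u|u|u|u|u|u|u|u gives the answer.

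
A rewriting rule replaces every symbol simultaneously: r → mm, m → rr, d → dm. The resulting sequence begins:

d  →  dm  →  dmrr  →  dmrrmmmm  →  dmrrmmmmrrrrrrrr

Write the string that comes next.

dmrrmmmmrrrrrrrrmmmmmmmmmmmmmmmm

φ(dmrrmmmmrrrrrrrr) expands symbol-by-symbol to dm rr mm mm rr rr rr rr mm mm mm mm mm mm mm mm; joining the 16 pieces gives the next term.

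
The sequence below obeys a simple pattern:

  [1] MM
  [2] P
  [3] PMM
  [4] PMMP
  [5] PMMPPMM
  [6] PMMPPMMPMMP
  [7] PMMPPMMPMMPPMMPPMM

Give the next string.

PMMPPMMPMMPPMMPPMMPMMPPMMPMMP

This is a Fibonacci-style word recurrence s(k) = s(k−1)·s(k−2): e.g. P·MM = PMM.
So term 8 is PMMPPMMPMMPPMMPPMM·PMMPPMMPMMP.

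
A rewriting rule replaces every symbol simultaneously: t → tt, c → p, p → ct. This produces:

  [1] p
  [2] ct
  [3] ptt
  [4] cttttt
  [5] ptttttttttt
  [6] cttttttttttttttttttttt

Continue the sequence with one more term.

Rewriting the 22 symbols of cttttttttttttttttttttt one by one yields p tt tt tt tt tt tt tt tt tt tt tt tt tt tt tt tt tt tt tt tt tt; concatenated:

ptttttttttttttttttttttttttttttttttttttttttt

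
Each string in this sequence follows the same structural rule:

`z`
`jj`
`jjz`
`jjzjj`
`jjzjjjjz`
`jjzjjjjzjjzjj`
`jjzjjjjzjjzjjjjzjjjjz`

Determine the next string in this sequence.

This is a Fibonacci-style word recurrence s(k) = s(k−1)·s(k−2): e.g. jj·z = jjz.
Continuing: jjzjjjjzjjzjjjjzjjjjz · jjzjjjjzjjzjj gives term 8.

jjzjjjjzjjzjjjjzjjjjzjjzjjjjzjjzjj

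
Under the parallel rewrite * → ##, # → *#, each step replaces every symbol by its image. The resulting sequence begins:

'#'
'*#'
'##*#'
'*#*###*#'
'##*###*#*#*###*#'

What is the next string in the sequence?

Rewriting the 16 symbols of ##*###*#*#*###*# one by one yields *# *# ## *# *# *# ## *# ## *# ## *# *# *# ## *#; concatenated:

*#*###*#*#*###*###*###*#*#*###*#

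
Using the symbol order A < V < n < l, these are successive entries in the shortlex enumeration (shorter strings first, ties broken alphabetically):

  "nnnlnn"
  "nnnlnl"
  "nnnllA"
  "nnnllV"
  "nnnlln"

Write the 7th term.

nnlAAA

Continuing the enumeration 2 steps past nnnlln: nnnlln → nnnlll → (answer).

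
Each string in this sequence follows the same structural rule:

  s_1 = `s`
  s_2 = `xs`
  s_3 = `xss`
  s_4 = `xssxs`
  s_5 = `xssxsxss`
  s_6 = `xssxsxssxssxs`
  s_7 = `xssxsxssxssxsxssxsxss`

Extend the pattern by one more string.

This is a Fibonacci-style word recurrence s(k) = s(k−1)·s(k−2): e.g. xs·s = xss.
Continuing: xssxsxssxssxsxssxsxss · xssxsxssxssxs gives term 8.

xssxsxssxssxsxssxsxssxssxsxssxssxs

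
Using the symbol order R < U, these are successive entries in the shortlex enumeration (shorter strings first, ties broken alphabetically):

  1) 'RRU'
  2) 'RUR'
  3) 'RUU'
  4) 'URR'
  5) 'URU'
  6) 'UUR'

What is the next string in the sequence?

UUU

Treat UUR as a base-2 numeral over the given alphabet and add one, carrying through any trailing U's.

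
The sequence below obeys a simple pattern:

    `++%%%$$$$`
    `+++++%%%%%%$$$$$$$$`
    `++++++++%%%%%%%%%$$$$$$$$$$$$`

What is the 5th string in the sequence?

++++++++++++++%%%%%%%%%%%%%%%$$$$$$$$$$$$$$$$$$$$

Reading off run lengths: + runs 2, 5, 8; % runs 3, 6, 9; $ runs 4, 8, 12 — each is linear in n (n = 1, 2, …).
At n = 5 the blocks have lengths 14, 15, 20.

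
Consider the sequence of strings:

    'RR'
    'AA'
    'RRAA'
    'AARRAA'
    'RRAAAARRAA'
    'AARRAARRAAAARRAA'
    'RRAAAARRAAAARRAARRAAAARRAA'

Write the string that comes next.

Each term (from the third on) is the two preceding terms concatenated in order: term 3 = RR·AA = RRAA.
So term 8 is AARRAARRAAAARRAA·RRAAAARRAAAARRAARRAAAARRAA.

AARRAARRAAAARRAARRAAAARRAAAARRAARRAAAARRAA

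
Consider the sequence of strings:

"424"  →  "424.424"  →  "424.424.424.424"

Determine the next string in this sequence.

Every step duplicates the string with '.' between the halves.
Doubling 424.424.424.424 with '.' between the halves:

424.424.424.424.424.424.424.424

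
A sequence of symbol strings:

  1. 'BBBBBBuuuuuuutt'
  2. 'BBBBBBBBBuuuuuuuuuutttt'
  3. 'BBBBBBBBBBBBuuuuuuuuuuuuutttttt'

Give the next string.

BBBBBBBBBBBBBBBuuuuuuuuuuuuuuuutttttttt

The n-th term is 3n B's then 3n+1 u's then 2n-2 t's, where the shown terms are n = 2, 3, 4.
For the next term, n = 5, so the run lengths are 15, 16, 8.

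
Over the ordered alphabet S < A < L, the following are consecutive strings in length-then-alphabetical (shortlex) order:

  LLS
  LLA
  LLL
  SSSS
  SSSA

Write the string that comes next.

The successor of SSSA increments the rightmost position that isn't already L and resets every position after it to S.

SSSL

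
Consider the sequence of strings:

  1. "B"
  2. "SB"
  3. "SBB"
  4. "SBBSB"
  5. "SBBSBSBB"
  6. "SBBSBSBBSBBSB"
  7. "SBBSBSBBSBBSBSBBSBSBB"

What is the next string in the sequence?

SBBSBSBBSBBSBSBBSBSBBSBBSBSBBSBBSB

This is a Fibonacci-style word recurrence s(k) = s(k−1)·s(k−2): e.g. SB·B = SBB.
So term 8 is SBBSBSBBSBBSBSBBSBSBB·SBBSBSBBSBBSB.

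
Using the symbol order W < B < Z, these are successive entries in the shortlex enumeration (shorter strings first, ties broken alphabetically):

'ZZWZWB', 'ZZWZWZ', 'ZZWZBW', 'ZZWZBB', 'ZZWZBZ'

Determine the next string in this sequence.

The successor of ZZWZBZ increments the rightmost position that isn't already Z and resets every position after it to W.

ZZWZZW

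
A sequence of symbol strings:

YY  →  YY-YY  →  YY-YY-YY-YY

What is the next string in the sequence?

Each string is two copies of the previous one joined by '-'.
So the next term is two copies of YY-YY-YY-YY with '-' between the halves.

YY-YY-YY-YY-YY-YY-YY-YY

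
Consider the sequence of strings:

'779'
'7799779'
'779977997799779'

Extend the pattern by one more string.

7799779977997799779977997799779

Every step duplicates the string with '9' between the halves.
One more doubling of 779977997799779 gives the answer.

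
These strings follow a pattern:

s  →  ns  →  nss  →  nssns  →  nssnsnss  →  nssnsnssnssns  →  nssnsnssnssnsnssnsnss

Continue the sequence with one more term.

nssnsnssnssnsnssnsnssnssnsnssnssns

From term 3 onward, concatenate the last term with the second-to-last: ns·s = nss, nss·ns = nssns, …
The next term joins nssnsnssnssnsnssnsnss and nssnsnssnssns.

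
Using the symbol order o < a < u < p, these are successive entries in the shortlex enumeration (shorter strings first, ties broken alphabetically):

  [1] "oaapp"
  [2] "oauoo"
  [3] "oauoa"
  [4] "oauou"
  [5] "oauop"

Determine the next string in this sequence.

Treat oauop as a base-4 numeral over the given alphabet and add one, carrying through any trailing p's.

oauao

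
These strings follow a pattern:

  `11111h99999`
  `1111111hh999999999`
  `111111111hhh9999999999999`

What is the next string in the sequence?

11111111111hhhh99999999999999999

Each string has the form 1^{2n+3} h^{n} 9^{4n+1} (n = 1, 2, …).
For the next term, n = 4, so the run lengths are 11, 4, 17.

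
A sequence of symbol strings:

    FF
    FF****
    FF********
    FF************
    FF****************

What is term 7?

FF************************

Every step adds **** to the end: s(k+1) = s(k)·****.
From FF****************, 2 further steps: FF**************** → FF******************** → (answer).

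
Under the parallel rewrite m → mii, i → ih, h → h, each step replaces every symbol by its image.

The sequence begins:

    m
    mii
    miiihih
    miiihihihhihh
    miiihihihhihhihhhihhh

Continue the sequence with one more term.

miiihihihhihhihhhihhhihhhhihhhh

Applying the rule to each of the 21 symbols of miiihihihhihhihhhihhh gives the pieces mii ih ih ih h ih h ih h h ih h h ih h h h ih h h h, which concatenate to the answer.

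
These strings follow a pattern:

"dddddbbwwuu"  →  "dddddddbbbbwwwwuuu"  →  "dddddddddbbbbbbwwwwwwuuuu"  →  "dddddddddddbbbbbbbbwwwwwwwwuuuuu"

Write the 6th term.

Reading off run lengths: d runs 5, 7, 9, 11; b runs 2, 4, 6, 8; w runs 2, 4, 6, 8; u runs 2, 3, 4, 5 — each is linear in n (n = 1, 2, …).
For term 6, n = 6, so the run lengths are 15, 12, 12, 7.

dddddddddddddddbbbbbbbbbbbbwwwwwwwwwwwwuuuuuuu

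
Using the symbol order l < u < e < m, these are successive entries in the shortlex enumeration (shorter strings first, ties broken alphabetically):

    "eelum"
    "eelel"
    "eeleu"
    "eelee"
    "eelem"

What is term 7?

Advancing 2 positions from eelem through eelem → eelml reaches term 7.

eelmu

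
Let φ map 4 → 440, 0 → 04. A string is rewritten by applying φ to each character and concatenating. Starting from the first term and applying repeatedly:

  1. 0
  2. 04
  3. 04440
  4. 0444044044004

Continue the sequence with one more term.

0444044044004440440044404400404440

Applying the rule to each of the 13 symbols of 0444044044004 gives the pieces 04 440 440 440 04 440 440 04 440 440 04 04 440, which concatenate to the answer.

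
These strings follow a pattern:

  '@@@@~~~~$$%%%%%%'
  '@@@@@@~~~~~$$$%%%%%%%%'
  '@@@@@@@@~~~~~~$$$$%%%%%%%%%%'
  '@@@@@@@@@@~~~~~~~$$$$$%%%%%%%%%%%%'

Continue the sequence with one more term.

Term n consists of 2n @'s, followed by n+2 ~'s, followed by n $'s, followed by 2n+2 %'s, where the shown terms are n = 2, 3, 4, 5.
For the next term, n = 6, so the run lengths are 12, 8, 6, 14.

@@@@@@@@@@@@~~~~~~~~$$$$$$%%%%%%%%%%%%%%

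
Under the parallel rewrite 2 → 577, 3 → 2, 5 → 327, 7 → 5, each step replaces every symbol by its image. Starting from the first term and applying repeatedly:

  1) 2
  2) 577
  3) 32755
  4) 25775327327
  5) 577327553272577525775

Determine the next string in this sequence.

φ(577327553272577525775) expands symbol-by-symbol to 327 5 5 2 577 5 327 327 2 577 5 577 327 5 5 327 577 327 5 5 327; joining the 21 pieces gives the next term.

3275525775327327257755773275532757732755327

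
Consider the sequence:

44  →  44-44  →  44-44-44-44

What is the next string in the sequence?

44-44-44-44-44-44-44-44

Each string is two copies of the previous one joined by '-'.
One more doubling of 44-44-44-44 gives the answer.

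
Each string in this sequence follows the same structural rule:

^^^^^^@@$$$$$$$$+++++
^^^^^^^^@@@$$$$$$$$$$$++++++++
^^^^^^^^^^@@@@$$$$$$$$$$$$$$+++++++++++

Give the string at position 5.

^^^^^^^^^^^^^^@@@@@@$$$$$$$$$$$$$$$$$$$$+++++++++++++++++

Term n consists of 2n+2 ^'s, followed by n @'s, followed by 3n+2 $'s, followed by 3n-1 +'s, where the shown terms are n = 2, 3, 4.
Setting n = 6 gives 14, 6, 20, 17 characters in each block.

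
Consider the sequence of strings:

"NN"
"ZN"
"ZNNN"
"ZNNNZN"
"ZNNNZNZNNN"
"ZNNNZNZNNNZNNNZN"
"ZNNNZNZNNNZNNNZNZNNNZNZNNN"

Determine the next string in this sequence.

ZNNNZNZNNNZNNNZNZNNNZNZNNNZNNNZNZNNNZNNNZN

This is a Fibonacci-style word recurrence s(k) = s(k−1)·s(k−2): e.g. ZN·NN = ZNNN.
So term 8 is ZNNNZNZNNNZNNNZNZNNNZNZNNN·ZNNNZNZNNNZNNNZN.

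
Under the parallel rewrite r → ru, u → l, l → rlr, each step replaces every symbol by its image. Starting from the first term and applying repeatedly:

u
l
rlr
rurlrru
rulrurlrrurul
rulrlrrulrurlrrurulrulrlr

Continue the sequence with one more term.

Rewriting the 25 symbols of rulrlrrulrurlrrurulrulrlr one by one yields ru l rlr ru rlr ru ru l rlr ru l ru rlr ru ru l ru l rlr ru l rlr ru rlr ru; concatenated:

rulrlrrurlrrurulrlrrulrurlrrurulrulrlrrulrlrrurlrru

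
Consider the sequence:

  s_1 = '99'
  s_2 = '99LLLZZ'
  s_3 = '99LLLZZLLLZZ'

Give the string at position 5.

99LLLZZLLLZZLLLZZLLLZZ

Each term is the previous one with LLLZZ appended.
From 99LLLZZLLLZZ, 2 further steps: 99LLLZZLLLZZ → 99LLLZZLLLZZLLLZZ → (answer).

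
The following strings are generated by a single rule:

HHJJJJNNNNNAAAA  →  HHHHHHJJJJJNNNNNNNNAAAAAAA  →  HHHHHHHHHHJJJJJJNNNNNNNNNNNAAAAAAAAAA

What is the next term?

Each string has the form H^{4n-2} J^{n+3} N^{3n+2} A^{3n+1} (n = 1, 2, …).
Setting n = 4 gives 14, 7, 14, 13 characters in each block.

HHHHHHHHHHHHHHJJJJJJJNNNNNNNNNNNNNNAAAAAAAAAAAAA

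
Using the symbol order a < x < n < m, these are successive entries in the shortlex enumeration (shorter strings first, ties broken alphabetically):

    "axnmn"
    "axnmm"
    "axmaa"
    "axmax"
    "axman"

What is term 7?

Stepping forward 2 times from axman: axman → axmam, then the target.

axmxa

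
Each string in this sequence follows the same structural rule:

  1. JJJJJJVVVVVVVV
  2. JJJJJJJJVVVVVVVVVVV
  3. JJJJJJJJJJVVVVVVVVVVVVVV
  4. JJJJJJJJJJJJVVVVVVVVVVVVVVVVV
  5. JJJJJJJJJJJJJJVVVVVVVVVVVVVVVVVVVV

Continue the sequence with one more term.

JJJJJJJJJJJJJJJJVVVVVVVVVVVVVVVVVVVVVVV

The n-th term is 2n J's then 3n-1 V's, where the shown terms are n = 3, 4, 5, 6, 7.
For the next term, n = 8, so the run lengths are 16, 23.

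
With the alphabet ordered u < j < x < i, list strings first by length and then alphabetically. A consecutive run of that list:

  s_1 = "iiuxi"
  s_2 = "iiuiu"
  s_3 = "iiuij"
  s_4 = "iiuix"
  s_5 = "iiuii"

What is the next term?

iijuu

The successor of iiuii increments the rightmost position that isn't already i and resets every position after it to u.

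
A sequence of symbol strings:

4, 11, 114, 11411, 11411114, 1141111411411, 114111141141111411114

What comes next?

Each term (from the third on) is the previous term followed by the one before it: term 3 = 11·4 = 114.
Continuing: 114111141141111411114 · 1141111411411 gives term 8.

1141111411411114111141141111411411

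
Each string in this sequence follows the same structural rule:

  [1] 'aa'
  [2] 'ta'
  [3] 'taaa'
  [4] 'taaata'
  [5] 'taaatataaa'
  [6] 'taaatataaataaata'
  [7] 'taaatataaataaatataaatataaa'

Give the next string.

taaatataaataaatataaatataaataaatataaataaata

This is a Fibonacci-style word recurrence s(k) = s(k−1)·s(k−2): e.g. ta·aa = taaa.
So term 8 is taaatataaataaatataaatataaa·taaatataaataaata.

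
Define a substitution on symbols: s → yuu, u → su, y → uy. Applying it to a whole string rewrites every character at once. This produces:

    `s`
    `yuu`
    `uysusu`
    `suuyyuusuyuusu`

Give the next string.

yuususuuyuysusuyuusuuysusuyuusu

φ(suuyyuusuyuusu) expands symbol-by-symbol to yuu su su uy uy su su yuu su uy su su yuu su; joining the 14 pieces gives the next term.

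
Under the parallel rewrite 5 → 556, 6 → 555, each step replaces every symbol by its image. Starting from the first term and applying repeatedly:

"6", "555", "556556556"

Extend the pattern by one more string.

556556555556556555556556555

Expanding 556556556: 5→556, 5→556, 6→555, 5→556, 5→556, 6→555, 5→556, 5→556, 6→555. Concatenated: 556 556 555 556 556 555 556 556 555.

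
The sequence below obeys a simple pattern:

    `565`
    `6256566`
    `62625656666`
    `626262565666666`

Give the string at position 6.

62626262625656666666666

Every step adds 62 to the front and 66 to the end of the previous string.
From 626262565666666, 2 further steps: 626262565666666 → 6262626256566666666 → (answer).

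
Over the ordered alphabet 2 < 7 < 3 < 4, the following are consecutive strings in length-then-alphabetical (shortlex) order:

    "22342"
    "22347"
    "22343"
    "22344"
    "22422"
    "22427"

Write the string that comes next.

The successor of 22427 increments the rightmost position that isn't already 4 and resets every position after it to 2.

22423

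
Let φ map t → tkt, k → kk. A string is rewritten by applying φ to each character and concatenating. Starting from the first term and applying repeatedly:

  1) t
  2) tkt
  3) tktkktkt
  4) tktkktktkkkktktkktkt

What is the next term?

Rewriting the 20 symbols of tktkktktkkkktktkktkt one by one yields tkt kk tkt kk kk tkt kk tkt kk kk kk kk tkt kk tkt kk kk tkt kk tkt; concatenated:

tktkktktkkkktktkktktkkkkkkkktktkktktkkkktktkktkt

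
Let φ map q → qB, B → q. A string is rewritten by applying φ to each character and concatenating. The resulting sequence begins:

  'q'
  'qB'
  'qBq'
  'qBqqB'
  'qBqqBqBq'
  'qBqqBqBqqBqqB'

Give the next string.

qBqqBqBqqBqqBqBqqBqBq

φ(qBqqBqBqqBqqB) expands symbol-by-symbol to qB q qB qB q qB q qB qB q qB qB q; joining the 13 pieces gives the next term.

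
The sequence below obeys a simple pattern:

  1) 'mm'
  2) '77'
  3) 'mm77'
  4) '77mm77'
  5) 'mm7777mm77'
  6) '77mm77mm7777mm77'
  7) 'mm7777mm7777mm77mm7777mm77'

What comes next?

From term 3 onward, concatenate the second-to-last term with the last: mm·77 = mm77, 77·mm77 = 77mm77, …
So term 8 is 77mm77mm7777mm77·mm7777mm7777mm77mm7777mm77.

77mm77mm7777mm77mm7777mm7777mm77mm7777mm77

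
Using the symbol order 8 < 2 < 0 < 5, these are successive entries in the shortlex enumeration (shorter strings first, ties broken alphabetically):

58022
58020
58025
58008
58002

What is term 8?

58058

Advancing 3 positions from 58002 through 58002 → 58000 → 58005 reaches term 8.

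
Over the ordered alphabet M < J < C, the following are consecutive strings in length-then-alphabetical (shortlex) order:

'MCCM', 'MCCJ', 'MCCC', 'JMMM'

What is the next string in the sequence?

Find the rightmost character of JMMM below C, bump it to the next letter, and reset everything to its right to M.

JMMJ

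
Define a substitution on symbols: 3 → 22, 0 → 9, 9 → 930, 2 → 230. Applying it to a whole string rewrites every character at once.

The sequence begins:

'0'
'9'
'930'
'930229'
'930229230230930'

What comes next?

930229230230930230229230229930229

Replace each of the 15 characters of 930229230230930 in place — 930 22 9 230 230 930 230 22 9 230 22 9 930 22 9 — and concatenate.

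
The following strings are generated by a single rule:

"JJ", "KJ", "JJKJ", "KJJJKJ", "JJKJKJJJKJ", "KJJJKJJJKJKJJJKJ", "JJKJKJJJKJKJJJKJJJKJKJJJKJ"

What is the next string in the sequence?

This is a Fibonacci-style word recurrence s(k) = s(k−2)·s(k−1): e.g. JJ·KJ = JJKJ.
So term 8 is KJJJKJJJKJKJJJKJ·JJKJKJJJKJKJJJKJJJKJKJJJKJ.

KJJJKJJJKJKJJJKJJJKJKJJJKJKJJJKJJJKJKJJJKJ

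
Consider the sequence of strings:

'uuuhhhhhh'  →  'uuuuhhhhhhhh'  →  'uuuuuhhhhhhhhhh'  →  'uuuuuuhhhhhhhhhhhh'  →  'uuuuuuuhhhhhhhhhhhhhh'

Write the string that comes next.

uuuuuuuuhhhhhhhhhhhhhhhh

Each string has the form u^{n} h^{2n}, where the shown terms are n = 3, 4, 5, 6, 7.
For the next term, n = 8, so the run lengths are 8, 16.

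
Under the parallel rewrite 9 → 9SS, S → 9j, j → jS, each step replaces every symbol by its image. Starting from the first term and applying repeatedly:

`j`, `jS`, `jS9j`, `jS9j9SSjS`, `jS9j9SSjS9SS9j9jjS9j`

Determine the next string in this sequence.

jS9j9SSjS9SS9j9jjS9j9SS9j9j9SSjS9SSjSjS9j9SSjS

Applying the rule to each of the 20 symbols of jS9j9SSjS9SS9j9jjS9j gives the pieces jS 9j 9SS jS 9SS 9j 9j jS 9j 9SS 9j 9j 9SS jS 9SS jS jS 9j 9SS jS, which concatenate to the answer.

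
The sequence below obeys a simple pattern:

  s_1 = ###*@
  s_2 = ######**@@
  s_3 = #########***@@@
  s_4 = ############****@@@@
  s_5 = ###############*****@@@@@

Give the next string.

Term n consists of 3n #'s, followed by n *'s, followed by n @'s (n = 1, 2, …).
Setting n = 6 gives 18, 6, 6 characters in each block.

##################******@@@@@@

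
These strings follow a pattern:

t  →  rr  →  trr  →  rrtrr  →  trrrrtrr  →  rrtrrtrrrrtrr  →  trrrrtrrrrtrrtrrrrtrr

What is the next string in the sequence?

rrtrrtrrrrtrrtrrrrtrrrrtrrtrrrrtrr

Each term (from the third on) is the two preceding terms concatenated in order: term 3 = t·rr = trr.
The next term joins rrtrrtrrrrtrr and trrrrtrrrrtrrtrrrrtrr.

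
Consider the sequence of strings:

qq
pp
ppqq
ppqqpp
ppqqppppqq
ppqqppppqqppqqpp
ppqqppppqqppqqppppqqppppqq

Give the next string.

ppqqppppqqppqqppppqqppppqqppqqppppqqppqqpp

Each term (from the third on) is the previous term followed by the one before it: term 3 = pp·qq = ppqq.
Continuing: ppqqppppqqppqqppppqqppppqq · ppqqppppqqppqqpp gives term 8.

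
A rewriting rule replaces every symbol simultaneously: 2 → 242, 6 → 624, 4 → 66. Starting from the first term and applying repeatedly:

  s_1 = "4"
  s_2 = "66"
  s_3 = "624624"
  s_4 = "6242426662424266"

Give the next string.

Rewriting the 16 symbols of 6242426662424266 one by one yields 624 242 66 242 66 242 624 624 624 242 66 242 66 242 624 624; concatenated:

62424266242662426246246242426624266242624624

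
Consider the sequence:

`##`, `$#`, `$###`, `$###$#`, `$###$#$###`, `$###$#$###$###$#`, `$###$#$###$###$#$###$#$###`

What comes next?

$###$#$###$###$#$###$#$###$###$#$###$###$#

From term 3 onward, concatenate the last term with the second-to-last: $#·## = $###, $###·$# = $###$#, …
The next term joins $###$#$###$###$#$###$#$### and $###$#$###$###$#.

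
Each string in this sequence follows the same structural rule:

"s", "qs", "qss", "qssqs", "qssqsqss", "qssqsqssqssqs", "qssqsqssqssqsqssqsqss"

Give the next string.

qssqsqssqssqsqssqsqssqssqsqssqssqs

From term 3 onward, concatenate the last term with the second-to-last: qs·s = qss, qss·qs = qssqs, …
The next term joins qssqsqssqssqsqssqsqss and qssqsqssqssqs.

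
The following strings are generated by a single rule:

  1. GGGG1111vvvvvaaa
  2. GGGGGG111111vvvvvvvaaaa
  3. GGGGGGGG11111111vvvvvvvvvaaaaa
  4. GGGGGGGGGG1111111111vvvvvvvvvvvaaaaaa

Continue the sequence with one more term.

GGGGGGGGGGGG111111111111vvvvvvvvvvvvvaaaaaaa

Term n consists of 2n G's, followed by 2n 1's, followed by 2n+1 v's, followed by n+1 a's, where the shown terms are n = 2, 3, 4, 5.
For the next term, n = 6, so the run lengths are 12, 12, 13, 7.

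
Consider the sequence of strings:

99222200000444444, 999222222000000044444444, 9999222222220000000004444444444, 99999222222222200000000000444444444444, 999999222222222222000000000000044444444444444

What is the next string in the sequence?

Each string has the form 9^{n} 2^{2n} 0^{2n+1} 4^{2n+2}, where the shown terms are n = 2, 3, 4, 5, 6.
At n = 7 the blocks have lengths 7, 14, 15, 16.

9999999222222222222220000000000000004444444444444444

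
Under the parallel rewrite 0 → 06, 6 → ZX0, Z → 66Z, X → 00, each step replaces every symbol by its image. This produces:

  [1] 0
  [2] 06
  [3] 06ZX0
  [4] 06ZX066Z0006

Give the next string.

06ZX066Z0006ZX0ZX066Z060606ZX0

Expanding 06ZX066Z0006: 0→06, 6→ZX0, Z→66Z, X→00, 0→06, 6→ZX0, 6→ZX0, Z→66Z, 0→06, 0→06, 0→06, 6→ZX0. Concatenated: 06 ZX0 66Z 00 06 ZX0 ZX0 66Z 06 06 06 ZX0.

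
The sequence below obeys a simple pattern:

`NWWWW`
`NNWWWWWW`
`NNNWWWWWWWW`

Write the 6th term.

Reading off run lengths: N runs 1, 2, 3; W runs 4, 6, 8 — each is linear in n (n = 1, 2, …).
At n = 6 the blocks have lengths 6, 14.

NNNNNNWWWWWWWWWWWWWW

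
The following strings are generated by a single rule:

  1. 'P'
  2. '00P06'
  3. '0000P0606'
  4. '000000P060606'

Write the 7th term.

000000000000P060606060606

s(k+1) = 00·s(k)·06, so each term gains 00 as a prefix and 06 as a suffix.
From 000000P060606, 3 further steps: 000000P060606 → 00000000P06060606 → 0000000000P0606060606 → (answer).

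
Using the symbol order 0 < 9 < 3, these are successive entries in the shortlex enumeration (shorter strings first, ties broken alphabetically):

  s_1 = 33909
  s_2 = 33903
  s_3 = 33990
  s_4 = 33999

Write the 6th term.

33930

Stepping forward 2 times from 33999: 33999 → 33993, then the target.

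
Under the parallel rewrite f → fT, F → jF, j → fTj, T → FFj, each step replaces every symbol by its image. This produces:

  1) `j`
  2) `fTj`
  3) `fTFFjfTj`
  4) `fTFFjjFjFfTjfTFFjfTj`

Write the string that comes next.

Replace each of the 20 characters of fTFFjjFjFfTjfTFFjfTj in place — fT FFj jF jF fTj fTj jF fTj jF fT FFj fTj fT FFj jF jF fTj fT FFj fTj — and concatenate.

fTFFjjFjFfTjfTjjFfTjjFfTFFjfTjfTFFjjFjFfTjfTFFjfTj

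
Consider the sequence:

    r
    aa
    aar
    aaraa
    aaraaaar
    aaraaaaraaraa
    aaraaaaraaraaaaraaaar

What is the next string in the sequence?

aaraaaaraaraaaaraaaaraaraaaaraaraa

Each term (from the third on) is the previous term followed by the one before it: term 3 = aa·r = aar.
Continuing: aaraaaaraaraaaaraaaar · aaraaaaraaraa gives term 8.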